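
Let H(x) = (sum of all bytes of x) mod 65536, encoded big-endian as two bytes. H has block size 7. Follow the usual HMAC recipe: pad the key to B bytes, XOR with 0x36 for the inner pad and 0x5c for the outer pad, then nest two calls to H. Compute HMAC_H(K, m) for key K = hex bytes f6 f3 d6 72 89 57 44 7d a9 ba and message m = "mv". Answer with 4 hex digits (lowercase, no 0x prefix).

Key hex bytes f6 f3 d6 72 89 57 44 7d a9 ba is 10 bytes > B = 7, so hash it first: H(key) = 06 35, then zero-pad to 7 bytes: K' = 06 35 00 00 00 00 00.
K' ⊕ ipad = 30 03 36 36 36 36 36.  K' ⊕ opad = 5a 69 5c 5c 5c 5c 5c.
Inner input = (K'⊕ipad) ∥ m = 30 03 36 36 36 36 36 ∥ 6d 76.
Inner hash: sum = 48+3+54+54+54+54+54+109+118 = 548 → 02 24.
Outer input = (K'⊕opad) ∥ inner = 5a 69 5c 5c 5c 5c 5c ∥ 02 24.
Outer hash (tag): sum = 90+105+92+92+92+92+92+2+36 = 693 → 02 b5.

02b5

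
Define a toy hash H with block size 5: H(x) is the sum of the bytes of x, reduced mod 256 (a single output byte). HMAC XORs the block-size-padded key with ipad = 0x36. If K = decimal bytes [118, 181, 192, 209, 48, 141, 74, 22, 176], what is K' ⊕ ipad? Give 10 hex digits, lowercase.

Key decimal bytes [118, 181, 192, 209, 48, 141, 74, 22, 176] = 76 b5 c0 d1 30 8d 4a 16 b0 is 9 bytes > B = 5, so hash it first: H(key) = 89, then zero-pad to 5 bytes: K' = 89 00 00 00 00.
XOR each byte with 0x36: 89⊕36=bf, 00⊕36=36, 00⊕36=36, 00⊕36=36, 00⊕36=36.

bf36363636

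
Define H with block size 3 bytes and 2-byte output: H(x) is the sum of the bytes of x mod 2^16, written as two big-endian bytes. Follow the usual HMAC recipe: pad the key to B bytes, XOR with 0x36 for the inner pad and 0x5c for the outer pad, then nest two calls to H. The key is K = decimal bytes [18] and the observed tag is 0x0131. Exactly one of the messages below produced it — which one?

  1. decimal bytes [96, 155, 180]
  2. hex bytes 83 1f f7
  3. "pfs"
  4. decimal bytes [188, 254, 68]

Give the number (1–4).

Key decimal bytes [18] = 12 is 1 byte ≤ B = 3; zero-pad to 3 bytes: K' = 12 00 00.
K' ⊕ ipad = 24 36 36; K' ⊕ opad = 4e 5c 5c.
m1: inner = H(24 36 36 60 9b b4) = 02 3f; tag = H(4e 5c 5c 02 3f) = 0147
m2: inner = H(24 36 36 83 1f f7) = 02 29; tag = H(4e 5c 5c 02 29) = 0131 ← matches
m3: inner = H(24 36 36 70 66 73) = 01 d9; tag = H(4e 5c 5c 01 d9) = 01e0
m4: inner = H(24 36 36 bc fe 44) = 02 8e; tag = H(4e 5c 5c 02 8e) = 0196

2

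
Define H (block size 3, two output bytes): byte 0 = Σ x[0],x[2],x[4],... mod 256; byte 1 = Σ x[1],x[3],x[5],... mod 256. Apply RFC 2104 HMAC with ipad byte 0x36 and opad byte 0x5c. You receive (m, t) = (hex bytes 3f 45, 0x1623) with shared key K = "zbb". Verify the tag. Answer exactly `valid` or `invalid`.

Key "zbb" = 7a 62 62 is exactly B = 3 bytes: K' = 7a 62 62.
K' ⊕ ipad = 4c 54 54; K' ⊕ opad = 26 3e 3e.
Inner hash: even-index sum = 229 mod 256 = 229; odd-index sum = 147 mod 256 = 147 → e5 93.
Outer hash (recomputed tag): even-index sum = 247 mod 256 = 247; odd-index sum = 291 mod 256 = 35 → f7 23.
Recomputed tag = f723; claimed = 1623 → mismatch.

invalid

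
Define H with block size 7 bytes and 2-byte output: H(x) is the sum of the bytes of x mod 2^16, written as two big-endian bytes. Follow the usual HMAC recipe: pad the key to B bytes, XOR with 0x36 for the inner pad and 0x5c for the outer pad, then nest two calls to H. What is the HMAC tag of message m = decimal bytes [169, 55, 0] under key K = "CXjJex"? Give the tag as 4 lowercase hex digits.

019d

Key "CXjJex" = 43 58 6a 4a 65 78 is 6 bytes ≤ B = 7; zero-pad to 7 bytes: K' = 43 58 6a 4a 65 78 00.
K' ⊕ ipad = 75 6e 5c 7c 53 4e 36.  K' ⊕ opad = 1f 04 36 16 39 24 5c.
Inner input = (K'⊕ipad) ∥ m = 75 6e 5c 7c 53 4e 36 ∥ a9 37 00.
Inner hash: sum = 117+110+92+124+83+78+54+169+55+0 = 882 → 03 72.
Outer input = (K'⊕opad) ∥ inner = 1f 04 36 16 39 24 5c ∥ 03 72.
Outer hash (tag): sum = 31+4+54+22+57+36+92+3+114 = 413 → 01 9d.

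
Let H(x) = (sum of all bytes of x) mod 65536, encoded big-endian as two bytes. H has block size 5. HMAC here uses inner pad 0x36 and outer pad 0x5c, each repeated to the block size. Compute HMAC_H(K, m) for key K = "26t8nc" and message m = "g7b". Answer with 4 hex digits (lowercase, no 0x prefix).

Key "26t8nc" = 32 36 74 38 6e 63 is 6 bytes > B = 5, so hash it first: H(key) = 01 e5, then zero-pad to 5 bytes: K' = 01 e5 00 00 00.
K' ⊕ ipad = 37 d3 36 36 36.  K' ⊕ opad = 5d b9 5c 5c 5c.
Inner input = (K'⊕ipad) ∥ m = 37 d3 36 36 36 ∥ 67 37 62.
Inner hash: sum = 55+211+54+54+54+103+55+98 = 684 → 02 ac.
Outer input = (K'⊕opad) ∥ inner = 5d b9 5c 5c 5c ∥ 02 ac.
Outer hash (tag): sum = 93+185+92+92+92+2+172 = 728 → 02 d8.

02d8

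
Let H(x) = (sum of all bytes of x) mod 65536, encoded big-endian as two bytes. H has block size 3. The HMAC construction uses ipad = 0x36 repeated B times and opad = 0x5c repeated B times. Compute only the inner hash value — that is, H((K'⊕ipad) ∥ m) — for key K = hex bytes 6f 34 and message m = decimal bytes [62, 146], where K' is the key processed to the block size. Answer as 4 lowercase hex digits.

Key hex bytes 6f 34 is 2 bytes ≤ B = 3; zero-pad to 3 bytes: K' = 6f 34 00.
K' ⊕ ipad = 59 02 36.
Inner input = 59 02 36 ∥ 3e 92.
Inner hash: sum = 89+2+54+62+146 = 353 → 01 61.

0161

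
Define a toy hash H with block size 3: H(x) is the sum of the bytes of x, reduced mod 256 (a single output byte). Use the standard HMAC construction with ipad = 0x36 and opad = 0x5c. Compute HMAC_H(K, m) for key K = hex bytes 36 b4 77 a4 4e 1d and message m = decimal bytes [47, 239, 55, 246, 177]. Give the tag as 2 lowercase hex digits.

Key hex bytes 36 b4 77 a4 4e 1d is 6 bytes > B = 3, so hash it first: H(key) = 70, then zero-pad to 3 bytes: K' = 70 00 00.
K' ⊕ ipad = 46 36 36.  K' ⊕ opad = 2c 5c 5c.
Inner input = (K'⊕ipad) ∥ m = 46 36 36 ∥ 2f ef 37 f6 b1.
Inner hash: sum = 70+54+54+47+239+55+246+177 = 942; mod 256 = 174 → ae.
Outer input = (K'⊕opad) ∥ inner = 2c 5c 5c ∥ ae.
Outer hash (tag): sum = 44+92+92+174 = 402; mod 256 = 146 → 92.

92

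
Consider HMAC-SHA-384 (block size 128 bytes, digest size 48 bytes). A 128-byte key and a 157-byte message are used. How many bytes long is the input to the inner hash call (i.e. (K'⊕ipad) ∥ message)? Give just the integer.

285

Key is 128 ≤ 128 bytes, zero-padded: |K'| = 128.
Inner input = (K'⊕ipad) ∥ m → 128 + 157 = 285 bytes.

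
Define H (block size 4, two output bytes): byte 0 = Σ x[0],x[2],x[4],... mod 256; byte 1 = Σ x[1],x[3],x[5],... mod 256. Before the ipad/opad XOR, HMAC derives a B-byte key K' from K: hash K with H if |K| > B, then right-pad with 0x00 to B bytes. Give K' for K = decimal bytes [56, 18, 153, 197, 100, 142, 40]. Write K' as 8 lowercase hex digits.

5d650000

|K| = 7 > B = 4, so first hash the key.
H(K): even-index sum = 349 mod 256 = 93; odd-index sum = 357 mod 256 = 101 → 5d 65.
Zero-pad H(K) = 5d 65 to 4 bytes: K' = 5d 65 00 00.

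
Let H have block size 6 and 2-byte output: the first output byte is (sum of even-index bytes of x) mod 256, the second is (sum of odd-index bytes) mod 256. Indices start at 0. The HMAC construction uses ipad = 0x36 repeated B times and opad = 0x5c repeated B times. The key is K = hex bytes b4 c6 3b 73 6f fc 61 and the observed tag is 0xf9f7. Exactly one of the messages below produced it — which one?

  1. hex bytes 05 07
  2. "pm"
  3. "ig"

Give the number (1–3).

Key hex bytes b4 c6 3b 73 6f fc 61 is 7 bytes > B = 6, so hash it first: H(key) = bf 35, then zero-pad to 6 bytes: K' = bf 35 00 00 00 00.
K' ⊕ ipad = 89 03 36 36 36 36; K' ⊕ opad = e3 69 5c 5c 5c 5c.
m1: inner = H(89 03 36 36 36 36 05 07) = fa 76; tag = H(e3 69 5c 5c 5c 5c fa 76) = 9597
m2: inner = H(89 03 36 36 36 36 70 6d) = 65 dc; tag = H(e3 69 5c 5c 5c 5c 65 dc) = 00fd
m3: inner = H(89 03 36 36 36 36 69 67) = 5e d6; tag = H(e3 69 5c 5c 5c 5c 5e d6) = f9f7 ← matches

3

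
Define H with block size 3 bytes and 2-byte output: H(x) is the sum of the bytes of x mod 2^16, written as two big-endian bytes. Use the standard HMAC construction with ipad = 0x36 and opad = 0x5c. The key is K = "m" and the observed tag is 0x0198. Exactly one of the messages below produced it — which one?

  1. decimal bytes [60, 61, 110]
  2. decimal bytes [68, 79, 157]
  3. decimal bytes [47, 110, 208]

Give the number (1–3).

1

Key "m" = 6d is 1 byte ≤ B = 3; zero-pad to 3 bytes: K' = 6d 00 00.
K' ⊕ ipad = 5b 36 36; K' ⊕ opad = 31 5c 5c.
m1: inner = H(5b 36 36 3c 3d 6e) = 01 ae; tag = H(31 5c 5c 01 ae) = 0198 ← matches
m2: inner = H(5b 36 36 44 4f 9d) = 01 f7; tag = H(31 5c 5c 01 f7) = 01e1
m3: inner = H(5b 36 36 2f 6e d0) = 02 34; tag = H(31 5c 5c 02 34) = 011f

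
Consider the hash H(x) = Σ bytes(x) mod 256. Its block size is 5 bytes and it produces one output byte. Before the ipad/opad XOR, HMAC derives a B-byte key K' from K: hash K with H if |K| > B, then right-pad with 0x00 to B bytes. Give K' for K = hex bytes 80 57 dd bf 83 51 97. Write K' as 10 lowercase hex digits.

de00000000

|K| = 7 > B = 5, so first hash the key.
H(K): sum = 128+87+221+191+131+81+151 = 990; mod 256 = 222 → de.
Zero-pad H(K) = de to 5 bytes: K' = de 00 00 00 00.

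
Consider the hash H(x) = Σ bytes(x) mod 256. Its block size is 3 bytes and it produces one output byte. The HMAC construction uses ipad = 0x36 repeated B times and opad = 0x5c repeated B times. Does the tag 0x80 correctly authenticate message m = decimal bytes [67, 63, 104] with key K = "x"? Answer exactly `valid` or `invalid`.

Key "x" = 78 is 1 byte ≤ B = 3; zero-pad to 3 bytes: K' = 78 00 00.
K' ⊕ ipad = 4e 36 36; K' ⊕ opad = 24 5c 5c.
Inner hash: sum = 78+54+54+67+63+104 = 420; mod 256 = 164 → a4.
Outer hash (recomputed tag): sum = 36+92+92+164 = 384; mod 256 = 128 → 80.
Recomputed tag = 80; claimed = 80 → match.

valid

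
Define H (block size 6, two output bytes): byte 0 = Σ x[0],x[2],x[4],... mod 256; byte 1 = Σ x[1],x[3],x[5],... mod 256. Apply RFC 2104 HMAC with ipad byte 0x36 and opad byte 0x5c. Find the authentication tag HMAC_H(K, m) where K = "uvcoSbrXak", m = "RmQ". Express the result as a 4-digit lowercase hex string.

3123

Key "uvcoSbrXak" = 75 76 63 6f 53 62 72 58 61 6b is 10 bytes > B = 6, so hash it first: H(key) = fe 0a, then zero-pad to 6 bytes: K' = fe 0a 00 00 00 00.
K' ⊕ ipad = c8 3c 36 36 36 36.  K' ⊕ opad = a2 56 5c 5c 5c 5c.
Inner input = (K'⊕ipad) ∥ m = c8 3c 36 36 36 36 ∥ 52 6d 51.
Inner hash: even-index sum = 471 mod 256 = 215; odd-index sum = 277 mod 256 = 21 → d7 15.
Outer input = (K'⊕opad) ∥ inner = a2 56 5c 5c 5c 5c ∥ d7 15.
Outer hash (tag): even-index sum = 561 mod 256 = 49; odd-index sum = 291 mod 256 = 35 → 31 23.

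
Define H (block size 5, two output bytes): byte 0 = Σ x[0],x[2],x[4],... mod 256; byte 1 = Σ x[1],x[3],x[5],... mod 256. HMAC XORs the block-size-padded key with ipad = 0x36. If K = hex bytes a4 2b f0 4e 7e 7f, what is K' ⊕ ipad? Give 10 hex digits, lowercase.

24ce363636

Key hex bytes a4 2b f0 4e 7e 7f is 6 bytes > B = 5, so hash it first: H(key) = 12 f8, then zero-pad to 5 bytes: K' = 12 f8 00 00 00.
XOR each byte with 0x36: 12⊕36=24, f8⊕36=ce, 00⊕36=36, 00⊕36=36, 00⊕36=36.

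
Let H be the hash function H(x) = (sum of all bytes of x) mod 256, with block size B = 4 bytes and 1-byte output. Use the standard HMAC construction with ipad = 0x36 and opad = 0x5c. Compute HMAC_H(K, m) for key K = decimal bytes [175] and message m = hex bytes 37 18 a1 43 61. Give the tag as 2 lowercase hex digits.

Key decimal bytes [175] = af is 1 byte ≤ B = 4; zero-pad to 4 bytes: K' = af 00 00 00.
K' ⊕ ipad = 99 36 36 36.  K' ⊕ opad = f3 5c 5c 5c.
Inner input = (K'⊕ipad) ∥ m = 99 36 36 36 ∥ 37 18 a1 43 61.
Inner hash: sum = 153+54+54+54+55+24+161+67+97 = 719; mod 256 = 207 → cf.
Outer input = (K'⊕opad) ∥ inner = f3 5c 5c 5c ∥ cf.
Outer hash (tag): sum = 243+92+92+92+207 = 726; mod 256 = 214 → d6.

d6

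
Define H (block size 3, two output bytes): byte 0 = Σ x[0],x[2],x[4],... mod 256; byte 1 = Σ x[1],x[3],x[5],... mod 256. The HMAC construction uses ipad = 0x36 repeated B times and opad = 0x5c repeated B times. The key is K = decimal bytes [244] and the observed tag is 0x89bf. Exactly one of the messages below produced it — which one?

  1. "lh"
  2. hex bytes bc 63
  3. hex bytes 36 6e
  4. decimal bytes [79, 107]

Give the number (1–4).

4

Key decimal bytes [244] = f4 is 1 byte ≤ B = 3; zero-pad to 3 bytes: K' = f4 00 00.
K' ⊕ ipad = c2 36 36; K' ⊕ opad = a8 5c 5c.
m1: inner = H(c2 36 36 6c 68) = 60 a2; tag = H(a8 5c 5c 60 a2) = a6bc
m2: inner = H(c2 36 36 bc 63) = 5b f2; tag = H(a8 5c 5c 5b f2) = f6b7
m3: inner = H(c2 36 36 36 6e) = 66 6c; tag = H(a8 5c 5c 66 6c) = 70c2
m4: inner = H(c2 36 36 4f 6b) = 63 85; tag = H(a8 5c 5c 63 85) = 89bf ← matches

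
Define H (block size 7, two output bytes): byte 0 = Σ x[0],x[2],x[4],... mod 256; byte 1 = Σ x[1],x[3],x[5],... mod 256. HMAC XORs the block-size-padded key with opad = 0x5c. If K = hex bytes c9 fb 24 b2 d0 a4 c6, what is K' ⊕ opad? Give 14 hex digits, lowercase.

Key hex bytes c9 fb 24 b2 d0 a4 c6 is exactly B = 7 bytes: K' = c9 fb 24 b2 d0 a4 c6.
XOR each byte with 0x5c: c9⊕5c=95, fb⊕5c=a7, 24⊕5c=78, b2⊕5c=ee, d0⊕5c=8c, a4⊕5c=f8, c6⊕5c=9a.

95a778ee8cf89a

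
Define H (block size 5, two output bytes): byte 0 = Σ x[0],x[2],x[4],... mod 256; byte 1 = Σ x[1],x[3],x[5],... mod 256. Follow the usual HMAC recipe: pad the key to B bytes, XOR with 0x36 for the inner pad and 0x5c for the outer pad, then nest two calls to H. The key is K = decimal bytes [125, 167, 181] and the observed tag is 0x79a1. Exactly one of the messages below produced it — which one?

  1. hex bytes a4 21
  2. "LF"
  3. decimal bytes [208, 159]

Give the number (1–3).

2

Key decimal bytes [125, 167, 181] = 7d a7 b5 is 3 bytes ≤ B = 5; zero-pad to 5 bytes: K' = 7d a7 b5 00 00.
K' ⊕ ipad = 4b 91 83 36 36; K' ⊕ opad = 21 fb e9 5c 5c.
m1: inner = H(4b 91 83 36 36 a4 21) = 25 6b; tag = H(21 fb e9 5c 5c 25 6b) = d17c
m2: inner = H(4b 91 83 36 36 4c 46) = 4a 13; tag = H(21 fb e9 5c 5c 4a 13) = 79a1 ← matches
m3: inner = H(4b 91 83 36 36 d0 9f) = a3 97; tag = H(21 fb e9 5c 5c a3 97) = fdfa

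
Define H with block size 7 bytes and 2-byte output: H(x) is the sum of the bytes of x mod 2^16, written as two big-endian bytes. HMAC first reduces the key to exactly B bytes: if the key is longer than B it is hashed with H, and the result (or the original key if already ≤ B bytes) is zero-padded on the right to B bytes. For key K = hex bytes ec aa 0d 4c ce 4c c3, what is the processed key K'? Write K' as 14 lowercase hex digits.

ecaa0d4cce4cc3

Key hex bytes ec aa 0d 4c ce 4c c3 is exactly B = 7 bytes: K' = ec aa 0d 4c ce 4c c3.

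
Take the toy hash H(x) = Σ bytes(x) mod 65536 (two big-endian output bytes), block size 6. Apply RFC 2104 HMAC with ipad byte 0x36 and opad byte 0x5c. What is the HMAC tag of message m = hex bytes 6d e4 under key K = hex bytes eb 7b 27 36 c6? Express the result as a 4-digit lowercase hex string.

036e

Key hex bytes eb 7b 27 36 c6 is 5 bytes ≤ B = 6; zero-pad to 6 bytes: K' = eb 7b 27 36 c6 00.
K' ⊕ ipad = dd 4d 11 00 f0 36.  K' ⊕ opad = b7 27 7b 6a 9a 5c.
Inner input = (K'⊕ipad) ∥ m = dd 4d 11 00 f0 36 ∥ 6d e4.
Inner hash: sum = 221+77+17+0+240+54+109+228 = 946 → 03 b2.
Outer input = (K'⊕opad) ∥ inner = b7 27 7b 6a 9a 5c ∥ 03 b2.
Outer hash (tag): sum = 183+39+123+106+154+92+3+178 = 878 → 03 6e.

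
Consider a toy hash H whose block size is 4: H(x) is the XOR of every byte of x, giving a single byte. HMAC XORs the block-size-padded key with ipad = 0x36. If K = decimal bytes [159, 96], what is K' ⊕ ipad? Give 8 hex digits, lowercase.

a9563636

Key decimal bytes [159, 96] = 9f 60 is 2 bytes ≤ B = 4; zero-pad to 4 bytes: K' = 9f 60 00 00.
XOR each byte with 0x36: 9f⊕36=a9, 60⊕36=56, 00⊕36=36, 00⊕36=36.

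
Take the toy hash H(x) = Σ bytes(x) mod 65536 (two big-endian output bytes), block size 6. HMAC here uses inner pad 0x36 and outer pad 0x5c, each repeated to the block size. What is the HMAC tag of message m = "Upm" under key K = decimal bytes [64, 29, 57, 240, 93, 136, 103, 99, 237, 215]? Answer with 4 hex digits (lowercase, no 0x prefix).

Key decimal bytes [64, 29, 57, 240, 93, 136, 103, 99, 237, 215] = 40 1d 39 f0 5d 88 67 63 ed d7 is 10 bytes > B = 6, so hash it first: H(key) = 04 f9, then zero-pad to 6 bytes: K' = 04 f9 00 00 00 00.
K' ⊕ ipad = 32 cf 36 36 36 36.  K' ⊕ opad = 58 a5 5c 5c 5c 5c.
Inner input = (K'⊕ipad) ∥ m = 32 cf 36 36 36 36 ∥ 55 70 6d.
Inner hash: sum = 50+207+54+54+54+54+85+112+109 = 779 → 03 0b.
Outer input = (K'⊕opad) ∥ inner = 58 a5 5c 5c 5c 5c ∥ 03 0b.
Outer hash (tag): sum = 88+165+92+92+92+92+3+11 = 635 → 02 7b.

027b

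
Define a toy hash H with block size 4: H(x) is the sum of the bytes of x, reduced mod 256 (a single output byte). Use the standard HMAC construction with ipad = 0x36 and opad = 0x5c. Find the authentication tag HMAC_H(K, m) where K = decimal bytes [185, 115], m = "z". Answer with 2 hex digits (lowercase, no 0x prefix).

86

Key decimal bytes [185, 115] = b9 73 is 2 bytes ≤ B = 4; zero-pad to 4 bytes: K' = b9 73 00 00.
K' ⊕ ipad = 8f 45 36 36.  K' ⊕ opad = e5 2f 5c 5c.
Inner input = (K'⊕ipad) ∥ m = 8f 45 36 36 ∥ 7a.
Inner hash: sum = 143+69+54+54+122 = 442; mod 256 = 186 → ba.
Outer input = (K'⊕opad) ∥ inner = e5 2f 5c 5c ∥ ba.
Outer hash (tag): sum = 229+47+92+92+186 = 646; mod 256 = 134 → 86.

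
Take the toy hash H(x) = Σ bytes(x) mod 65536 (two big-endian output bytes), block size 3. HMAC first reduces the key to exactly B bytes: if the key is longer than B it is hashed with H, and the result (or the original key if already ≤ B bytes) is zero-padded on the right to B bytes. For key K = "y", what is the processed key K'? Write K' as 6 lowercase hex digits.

790000

Key "y" = 79 is 1 byte ≤ B = 3; zero-pad to 3 bytes: K' = 79 00 00.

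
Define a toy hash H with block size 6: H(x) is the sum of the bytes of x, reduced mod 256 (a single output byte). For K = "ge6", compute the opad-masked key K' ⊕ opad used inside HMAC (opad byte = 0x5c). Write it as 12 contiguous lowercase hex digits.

Key "ge6" = 67 65 36 is 3 bytes ≤ B = 6; zero-pad to 6 bytes: K' = 67 65 36 00 00 00.
XOR each byte with 0x5c: 67⊕5c=3b, 65⊕5c=39, 36⊕5c=6a, 00⊕5c=5c, 00⊕5c=5c, 00⊕5c=5c.

3b396a5c5c5c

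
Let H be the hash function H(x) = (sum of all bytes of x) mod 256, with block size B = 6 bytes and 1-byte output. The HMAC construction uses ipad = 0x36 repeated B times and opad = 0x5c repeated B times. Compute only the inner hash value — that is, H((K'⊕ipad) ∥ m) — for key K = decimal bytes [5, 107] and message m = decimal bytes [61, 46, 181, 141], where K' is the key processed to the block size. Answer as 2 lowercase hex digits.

Key decimal bytes [5, 107] = 05 6b is 2 bytes ≤ B = 6; zero-pad to 6 bytes: K' = 05 6b 00 00 00 00.
K' ⊕ ipad = 33 5d 36 36 36 36.
Inner input = 33 5d 36 36 36 36 ∥ 3d 2e b5 8d.
Inner hash: sum = 51+93+54+54+54+54+61+46+181+141 = 789; mod 256 = 21 → 15.

15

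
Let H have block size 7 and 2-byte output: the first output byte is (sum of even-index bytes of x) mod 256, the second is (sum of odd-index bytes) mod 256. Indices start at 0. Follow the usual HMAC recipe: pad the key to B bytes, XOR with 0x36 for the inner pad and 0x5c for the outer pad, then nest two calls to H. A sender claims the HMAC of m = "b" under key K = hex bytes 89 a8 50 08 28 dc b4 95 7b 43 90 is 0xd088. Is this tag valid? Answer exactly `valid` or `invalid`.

valid

Key hex bytes 89 a8 50 08 28 dc b4 95 7b 43 90 is 11 bytes > B = 7, so hash it first: H(key) = c0 64, then zero-pad to 7 bytes: K' = c0 64 00 00 00 00 00.
K' ⊕ ipad = f6 52 36 36 36 36 36; K' ⊕ opad = 9c 38 5c 5c 5c 5c 5c.
Inner hash: even-index sum = 408 mod 256 = 152; odd-index sum = 288 mod 256 = 32 → 98 20.
Outer hash (recomputed tag): even-index sum = 464 mod 256 = 208; odd-index sum = 392 mod 256 = 136 → d0 88.
Recomputed tag = d088; claimed = d088 → match.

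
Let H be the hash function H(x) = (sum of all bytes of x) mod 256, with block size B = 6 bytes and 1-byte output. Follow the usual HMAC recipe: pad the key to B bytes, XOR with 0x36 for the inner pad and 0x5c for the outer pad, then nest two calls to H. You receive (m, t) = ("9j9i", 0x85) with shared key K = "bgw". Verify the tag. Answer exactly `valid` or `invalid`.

Key "bgw" = 62 67 77 is 3 bytes ≤ B = 6; zero-pad to 6 bytes: K' = 62 67 77 00 00 00.
K' ⊕ ipad = 54 51 41 36 36 36; K' ⊕ opad = 3e 3b 2b 5c 5c 5c.
Inner hash: sum = 84+81+65+54+54+54+57+106+57+105 = 717; mod 256 = 205 → cd.
Outer hash (recomputed tag): sum = 62+59+43+92+92+92+205 = 645; mod 256 = 133 → 85.
Recomputed tag = 85; claimed = 85 → match.

valid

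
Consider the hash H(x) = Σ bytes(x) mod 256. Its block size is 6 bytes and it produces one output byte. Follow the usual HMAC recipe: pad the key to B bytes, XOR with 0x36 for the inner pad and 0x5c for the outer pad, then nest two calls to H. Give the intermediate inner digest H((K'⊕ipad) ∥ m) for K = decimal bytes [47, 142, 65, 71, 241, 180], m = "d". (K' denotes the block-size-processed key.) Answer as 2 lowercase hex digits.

66

Key decimal bytes [47, 142, 65, 71, 241, 180] = 2f 8e 41 47 f1 b4 is exactly B = 6 bytes: K' = 2f 8e 41 47 f1 b4.
K' ⊕ ipad = 19 b8 77 71 c7 82.
Inner input = 19 b8 77 71 c7 82 ∥ 64.
Inner hash: sum = 25+184+119+113+199+130+100 = 870; mod 256 = 102 → 66.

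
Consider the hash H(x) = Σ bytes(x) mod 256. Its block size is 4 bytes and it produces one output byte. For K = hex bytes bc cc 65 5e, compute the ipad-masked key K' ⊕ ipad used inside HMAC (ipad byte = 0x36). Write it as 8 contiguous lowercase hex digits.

8afa5368

Key hex bytes bc cc 65 5e is exactly B = 4 bytes: K' = bc cc 65 5e.
XOR each byte with 0x36: bc⊕36=8a, cc⊕36=fa, 65⊕36=53, 5e⊕36=68.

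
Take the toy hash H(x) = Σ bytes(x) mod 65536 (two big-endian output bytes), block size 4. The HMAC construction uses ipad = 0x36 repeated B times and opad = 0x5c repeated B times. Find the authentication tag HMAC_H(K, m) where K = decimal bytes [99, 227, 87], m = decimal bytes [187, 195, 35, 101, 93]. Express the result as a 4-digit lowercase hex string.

018d

Key decimal bytes [99, 227, 87] = 63 e3 57 is 3 bytes ≤ B = 4; zero-pad to 4 bytes: K' = 63 e3 57 00.
K' ⊕ ipad = 55 d5 61 36.  K' ⊕ opad = 3f bf 0b 5c.
Inner input = (K'⊕ipad) ∥ m = 55 d5 61 36 ∥ bb c3 23 65 5d.
Inner hash: sum = 85+213+97+54+187+195+35+101+93 = 1060 → 04 24.
Outer input = (K'⊕opad) ∥ inner = 3f bf 0b 5c ∥ 04 24.
Outer hash (tag): sum = 63+191+11+92+4+36 = 397 → 01 8d.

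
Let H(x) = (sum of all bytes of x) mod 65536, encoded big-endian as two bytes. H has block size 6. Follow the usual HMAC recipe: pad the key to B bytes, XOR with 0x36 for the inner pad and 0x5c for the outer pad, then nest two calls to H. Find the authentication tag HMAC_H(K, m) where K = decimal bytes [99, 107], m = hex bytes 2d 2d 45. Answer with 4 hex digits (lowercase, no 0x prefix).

Key decimal bytes [99, 107] = 63 6b is 2 bytes ≤ B = 6; zero-pad to 6 bytes: K' = 63 6b 00 00 00 00.
K' ⊕ ipad = 55 5d 36 36 36 36.  K' ⊕ opad = 3f 37 5c 5c 5c 5c.
Inner input = (K'⊕ipad) ∥ m = 55 5d 36 36 36 36 ∥ 2d 2d 45.
Inner hash: sum = 85+93+54+54+54+54+45+45+69 = 553 → 02 29.
Outer input = (K'⊕opad) ∥ inner = 3f 37 5c 5c 5c 5c ∥ 02 29.
Outer hash (tag): sum = 63+55+92+92+92+92+2+41 = 529 → 02 11.

0211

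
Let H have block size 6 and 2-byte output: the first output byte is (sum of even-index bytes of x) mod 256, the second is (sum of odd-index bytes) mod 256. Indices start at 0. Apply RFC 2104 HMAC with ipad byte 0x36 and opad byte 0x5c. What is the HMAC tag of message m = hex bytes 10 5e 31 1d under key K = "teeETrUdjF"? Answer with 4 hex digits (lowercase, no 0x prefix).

ef29

Key "teeETrUdjF" = 74 65 65 45 54 72 55 64 6a 46 is 10 bytes > B = 6, so hash it first: H(key) = ec c6, then zero-pad to 6 bytes: K' = ec c6 00 00 00 00.
K' ⊕ ipad = da f0 36 36 36 36.  K' ⊕ opad = b0 9a 5c 5c 5c 5c.
Inner input = (K'⊕ipad) ∥ m = da f0 36 36 36 36 ∥ 10 5e 31 1d.
Inner hash: even-index sum = 391 mod 256 = 135; odd-index sum = 471 mod 256 = 215 → 87 d7.
Outer input = (K'⊕opad) ∥ inner = b0 9a 5c 5c 5c 5c ∥ 87 d7.
Outer hash (tag): even-index sum = 495 mod 256 = 239; odd-index sum = 553 mod 256 = 41 → ef 29.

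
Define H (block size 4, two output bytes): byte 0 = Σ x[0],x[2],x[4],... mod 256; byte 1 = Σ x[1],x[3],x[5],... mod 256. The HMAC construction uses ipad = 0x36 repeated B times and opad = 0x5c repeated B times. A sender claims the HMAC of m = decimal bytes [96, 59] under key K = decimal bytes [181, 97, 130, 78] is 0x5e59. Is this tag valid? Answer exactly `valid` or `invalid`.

valid

Key decimal bytes [181, 97, 130, 78] = b5 61 82 4e is exactly B = 4 bytes: K' = b5 61 82 4e.
K' ⊕ ipad = 83 57 b4 78; K' ⊕ opad = e9 3d de 12.
Inner hash: even-index sum = 407 mod 256 = 151; odd-index sum = 266 mod 256 = 10 → 97 0a.
Outer hash (recomputed tag): even-index sum = 606 mod 256 = 94; odd-index sum = 89 mod 256 = 89 → 5e 59.
Recomputed tag = 5e59; claimed = 5e59 → match.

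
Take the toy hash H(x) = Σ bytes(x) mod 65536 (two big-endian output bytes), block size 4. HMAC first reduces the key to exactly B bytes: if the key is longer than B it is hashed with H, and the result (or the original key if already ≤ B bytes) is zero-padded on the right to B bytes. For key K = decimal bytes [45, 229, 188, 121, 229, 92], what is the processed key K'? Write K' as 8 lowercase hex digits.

03880000

|K| = 6 > B = 4, so first hash the key.
H(K): sum = 45+229+188+121+229+92 = 904 → 03 88.
Zero-pad H(K) = 03 88 to 4 bytes: K' = 03 88 00 00.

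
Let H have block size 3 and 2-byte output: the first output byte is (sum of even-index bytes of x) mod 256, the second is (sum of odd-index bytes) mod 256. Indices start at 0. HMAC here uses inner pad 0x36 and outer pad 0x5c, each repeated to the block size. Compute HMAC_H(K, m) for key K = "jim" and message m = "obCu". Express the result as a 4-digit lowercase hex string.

78c3

Key "jim" = 6a 69 6d is exactly B = 3 bytes: K' = 6a 69 6d.
K' ⊕ ipad = 5c 5f 5b.  K' ⊕ opad = 36 35 31.
Inner input = (K'⊕ipad) ∥ m = 5c 5f 5b ∥ 6f 62 43 75.
Inner hash: even-index sum = 398 mod 256 = 142; odd-index sum = 273 mod 256 = 17 → 8e 11.
Outer input = (K'⊕opad) ∥ inner = 36 35 31 ∥ 8e 11.
Outer hash (tag): even-index sum = 120 mod 256 = 120; odd-index sum = 195 mod 256 = 195 → 78 c3.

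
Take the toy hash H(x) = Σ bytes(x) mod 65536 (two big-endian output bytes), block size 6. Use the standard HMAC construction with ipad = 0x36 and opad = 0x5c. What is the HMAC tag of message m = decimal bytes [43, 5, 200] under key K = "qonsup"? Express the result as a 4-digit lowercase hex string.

01d6

Key "qonsup" = 71 6f 6e 73 75 70 is exactly B = 6 bytes: K' = 71 6f 6e 73 75 70.
K' ⊕ ipad = 47 59 58 45 43 46.  K' ⊕ opad = 2d 33 32 2f 29 2c.
Inner input = (K'⊕ipad) ∥ m = 47 59 58 45 43 46 ∥ 2b 05 c8.
Inner hash: sum = 71+89+88+69+67+70+43+5+200 = 702 → 02 be.
Outer input = (K'⊕opad) ∥ inner = 2d 33 32 2f 29 2c ∥ 02 be.
Outer hash (tag): sum = 45+51+50+47+41+44+2+190 = 470 → 01 d6.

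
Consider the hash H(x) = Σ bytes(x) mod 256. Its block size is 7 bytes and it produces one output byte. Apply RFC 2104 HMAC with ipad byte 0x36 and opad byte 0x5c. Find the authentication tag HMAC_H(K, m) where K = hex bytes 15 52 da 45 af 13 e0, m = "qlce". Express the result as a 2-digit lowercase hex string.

Key hex bytes 15 52 da 45 af 13 e0 is exactly B = 7 bytes: K' = 15 52 da 45 af 13 e0.
K' ⊕ ipad = 23 64 ec 73 99 25 d6.  K' ⊕ opad = 49 0e 86 19 f3 4f bc.
Inner input = (K'⊕ipad) ∥ m = 23 64 ec 73 99 25 d6 ∥ 71 6c 63 65.
Inner hash: sum = 35+100+236+115+153+37+214+113+108+99+101 = 1311; mod 256 = 31 → 1f.
Outer input = (K'⊕opad) ∥ inner = 49 0e 86 19 f3 4f bc ∥ 1f.
Outer hash (tag): sum = 73+14+134+25+243+79+188+31 = 787; mod 256 = 19 → 13.

13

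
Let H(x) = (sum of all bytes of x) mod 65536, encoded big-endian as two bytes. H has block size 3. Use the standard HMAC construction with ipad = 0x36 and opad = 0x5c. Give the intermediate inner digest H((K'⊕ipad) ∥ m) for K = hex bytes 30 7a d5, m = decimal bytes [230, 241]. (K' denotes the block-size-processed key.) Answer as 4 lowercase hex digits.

Key hex bytes 30 7a d5 is exactly B = 3 bytes: K' = 30 7a d5.
K' ⊕ ipad = 06 4c e3.
Inner input = 06 4c e3 ∥ e6 f1.
Inner hash: sum = 6+76+227+230+241 = 780 → 03 0c.

030c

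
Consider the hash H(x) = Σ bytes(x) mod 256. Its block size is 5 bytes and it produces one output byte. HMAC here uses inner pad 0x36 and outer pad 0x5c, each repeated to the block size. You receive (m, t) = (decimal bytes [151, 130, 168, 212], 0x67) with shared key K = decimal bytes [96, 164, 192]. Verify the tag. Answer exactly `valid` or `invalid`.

valid

Key decimal bytes [96, 164, 192] = 60 a4 c0 is 3 bytes ≤ B = 5; zero-pad to 5 bytes: K' = 60 a4 c0 00 00.
K' ⊕ ipad = 56 92 f6 36 36; K' ⊕ opad = 3c f8 9c 5c 5c.
Inner hash: sum = 86+146+246+54+54+151+130+168+212 = 1247; mod 256 = 223 → df.
Outer hash (recomputed tag): sum = 60+248+156+92+92+223 = 871; mod 256 = 103 → 67.
Recomputed tag = 67; claimed = 67 → match.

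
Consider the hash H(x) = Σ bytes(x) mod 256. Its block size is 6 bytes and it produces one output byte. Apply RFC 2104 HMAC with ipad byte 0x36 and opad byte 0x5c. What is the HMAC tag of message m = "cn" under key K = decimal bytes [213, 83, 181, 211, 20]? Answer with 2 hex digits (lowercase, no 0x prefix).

8d

Key decimal bytes [213, 83, 181, 211, 20] = d5 53 b5 d3 14 is 5 bytes ≤ B = 6; zero-pad to 6 bytes: K' = d5 53 b5 d3 14 00.
K' ⊕ ipad = e3 65 83 e5 22 36.  K' ⊕ opad = 89 0f e9 8f 48 5c.
Inner input = (K'⊕ipad) ∥ m = e3 65 83 e5 22 36 ∥ 63 6e.
Inner hash: sum = 227+101+131+229+34+54+99+110 = 985; mod 256 = 217 → d9.
Outer input = (K'⊕opad) ∥ inner = 89 0f e9 8f 48 5c ∥ d9.
Outer hash (tag): sum = 137+15+233+143+72+92+217 = 909; mod 256 = 141 → 8d.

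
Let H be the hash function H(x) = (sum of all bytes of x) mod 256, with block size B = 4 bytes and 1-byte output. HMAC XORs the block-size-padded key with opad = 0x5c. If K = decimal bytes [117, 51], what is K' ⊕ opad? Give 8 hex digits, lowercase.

Key decimal bytes [117, 51] = 75 33 is 2 bytes ≤ B = 4; zero-pad to 4 bytes: K' = 75 33 00 00.
XOR each byte with 0x5c: 75⊕5c=29, 33⊕5c=6f, 00⊕5c=5c, 00⊕5c=5c.

296f5c5c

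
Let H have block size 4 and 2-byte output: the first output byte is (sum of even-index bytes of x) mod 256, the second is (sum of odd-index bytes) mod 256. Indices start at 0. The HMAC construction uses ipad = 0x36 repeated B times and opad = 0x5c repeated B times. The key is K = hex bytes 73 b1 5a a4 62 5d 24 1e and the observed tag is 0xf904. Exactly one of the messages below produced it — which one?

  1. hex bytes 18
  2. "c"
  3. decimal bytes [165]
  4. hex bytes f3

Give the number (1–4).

4

Key hex bytes 73 b1 5a a4 62 5d 24 1e is 8 bytes > B = 4, so hash it first: H(key) = 53 d0, then zero-pad to 4 bytes: K' = 53 d0 00 00.
K' ⊕ ipad = 65 e6 36 36; K' ⊕ opad = 0f 8c 5c 5c.
m1: inner = H(65 e6 36 36 18) = b3 1c; tag = H(0f 8c 5c 5c b3 1c) = 1e04
m2: inner = H(65 e6 36 36 63) = fe 1c; tag = H(0f 8c 5c 5c fe 1c) = 6904
m3: inner = H(65 e6 36 36 a5) = 40 1c; tag = H(0f 8c 5c 5c 40 1c) = ab04
m4: inner = H(65 e6 36 36 f3) = 8e 1c; tag = H(0f 8c 5c 5c 8e 1c) = f904 ← matches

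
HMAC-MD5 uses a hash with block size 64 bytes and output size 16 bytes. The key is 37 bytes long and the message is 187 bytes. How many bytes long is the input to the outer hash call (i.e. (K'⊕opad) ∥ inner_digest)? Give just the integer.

Key is 37 ≤ 64 bytes, zero-padded: |K'| = 64.
Outer input = (K'⊕opad) ∥ H(inner) → 64 + 16 = 80 bytes.

80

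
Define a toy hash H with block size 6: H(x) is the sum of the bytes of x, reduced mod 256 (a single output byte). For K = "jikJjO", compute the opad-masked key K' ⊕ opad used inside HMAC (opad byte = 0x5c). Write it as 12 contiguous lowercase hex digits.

363537163613

Key "jikJjO" = 6a 69 6b 4a 6a 4f is exactly B = 6 bytes: K' = 6a 69 6b 4a 6a 4f.
XOR each byte with 0x5c: 6a⊕5c=36, 69⊕5c=35, 6b⊕5c=37, 4a⊕5c=16, 6a⊕5c=36, 4f⊕5c=13.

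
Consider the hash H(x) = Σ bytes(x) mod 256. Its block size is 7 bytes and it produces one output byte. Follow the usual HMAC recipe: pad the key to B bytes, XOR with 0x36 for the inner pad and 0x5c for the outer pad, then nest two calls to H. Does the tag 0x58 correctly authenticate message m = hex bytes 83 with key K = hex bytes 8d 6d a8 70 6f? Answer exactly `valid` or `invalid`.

Key hex bytes 8d 6d a8 70 6f is 5 bytes ≤ B = 7; zero-pad to 7 bytes: K' = 8d 6d a8 70 6f 00 00.
K' ⊕ ipad = bb 5b 9e 46 59 36 36; K' ⊕ opad = d1 31 f4 2c 33 5c 5c.
Inner hash: sum = 187+91+158+70+89+54+54+131 = 834; mod 256 = 66 → 42.
Outer hash (recomputed tag): sum = 209+49+244+44+51+92+92+66 = 847; mod 256 = 79 → 4f.
Recomputed tag = 4f; claimed = 58 → mismatch.

invalid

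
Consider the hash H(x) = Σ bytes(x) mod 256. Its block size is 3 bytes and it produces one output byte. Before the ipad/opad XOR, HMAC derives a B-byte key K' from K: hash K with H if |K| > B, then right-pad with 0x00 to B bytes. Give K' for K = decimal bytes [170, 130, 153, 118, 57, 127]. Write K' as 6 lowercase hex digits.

|K| = 6 > B = 3, so first hash the key.
H(K): sum = 170+130+153+118+57+127 = 755; mod 256 = 243 → f3.
Zero-pad H(K) = f3 to 3 bytes: K' = f3 00 00.

f30000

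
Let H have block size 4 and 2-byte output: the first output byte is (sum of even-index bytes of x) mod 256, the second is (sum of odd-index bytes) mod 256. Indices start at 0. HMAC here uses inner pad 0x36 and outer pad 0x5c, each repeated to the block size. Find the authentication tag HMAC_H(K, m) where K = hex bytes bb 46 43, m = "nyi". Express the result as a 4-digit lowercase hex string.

df95

Key hex bytes bb 46 43 is 3 bytes ≤ B = 4; zero-pad to 4 bytes: K' = bb 46 43 00.
K' ⊕ ipad = 8d 70 75 36.  K' ⊕ opad = e7 1a 1f 5c.
Inner input = (K'⊕ipad) ∥ m = 8d 70 75 36 ∥ 6e 79 69.
Inner hash: even-index sum = 473 mod 256 = 217; odd-index sum = 287 mod 256 = 31 → d9 1f.
Outer input = (K'⊕opad) ∥ inner = e7 1a 1f 5c ∥ d9 1f.
Outer hash (tag): even-index sum = 479 mod 256 = 223; odd-index sum = 149 mod 256 = 149 → df 95.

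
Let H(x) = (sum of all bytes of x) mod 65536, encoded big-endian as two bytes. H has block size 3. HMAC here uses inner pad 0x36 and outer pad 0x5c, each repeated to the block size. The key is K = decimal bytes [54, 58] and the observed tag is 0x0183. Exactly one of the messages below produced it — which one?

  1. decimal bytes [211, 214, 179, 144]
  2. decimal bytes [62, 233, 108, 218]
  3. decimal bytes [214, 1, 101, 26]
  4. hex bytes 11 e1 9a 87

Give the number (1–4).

4

Key decimal bytes [54, 58] = 36 3a is 2 bytes ≤ B = 3; zero-pad to 3 bytes: K' = 36 3a 00.
K' ⊕ ipad = 00 0c 36; K' ⊕ opad = 6a 66 5c.
m1: inner = H(00 0c 36 d3 d6 b3 90) = 03 2e; tag = H(6a 66 5c 03 2e) = 015d
m2: inner = H(00 0c 36 3e e9 6c da) = 02 af; tag = H(6a 66 5c 02 af) = 01dd
m3: inner = H(00 0c 36 d6 01 65 1a) = 01 98; tag = H(6a 66 5c 01 98) = 01c5
m4: inner = H(00 0c 36 11 e1 9a 87) = 02 55; tag = H(6a 66 5c 02 55) = 0183 ← matches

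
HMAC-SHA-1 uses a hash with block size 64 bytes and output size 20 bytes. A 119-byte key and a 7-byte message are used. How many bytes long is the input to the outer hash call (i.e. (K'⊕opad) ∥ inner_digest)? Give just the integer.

Key is 119 > 64 bytes, so it is hashed to 20 bytes then zero-padded to 64: |K'| = 64.
Outer input = (K'⊕opad) ∥ H(inner) → 64 + 20 = 84 bytes.

84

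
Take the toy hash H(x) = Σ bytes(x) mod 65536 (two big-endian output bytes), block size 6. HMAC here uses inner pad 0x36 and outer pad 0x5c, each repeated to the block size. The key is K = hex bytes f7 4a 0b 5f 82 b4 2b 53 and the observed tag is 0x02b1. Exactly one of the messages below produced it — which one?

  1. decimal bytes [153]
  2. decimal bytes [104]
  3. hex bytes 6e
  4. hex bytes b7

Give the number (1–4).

Key hex bytes f7 4a 0b 5f 82 b4 2b 53 is 8 bytes > B = 6, so hash it first: H(key) = 03 5f, then zero-pad to 6 bytes: K' = 03 5f 00 00 00 00.
K' ⊕ ipad = 35 69 36 36 36 36; K' ⊕ opad = 5f 03 5c 5c 5c 5c.
m1: inner = H(35 69 36 36 36 36 99) = 02 0f; tag = H(5f 03 5c 5c 5c 5c 02 0f) = 01e3
m2: inner = H(35 69 36 36 36 36 68) = 01 de; tag = H(5f 03 5c 5c 5c 5c 01 de) = 02b1 ← matches
m3: inner = H(35 69 36 36 36 36 6e) = 01 e4; tag = H(5f 03 5c 5c 5c 5c 01 e4) = 02b7
m4: inner = H(35 69 36 36 36 36 b7) = 02 2d; tag = H(5f 03 5c 5c 5c 5c 02 2d) = 0201

2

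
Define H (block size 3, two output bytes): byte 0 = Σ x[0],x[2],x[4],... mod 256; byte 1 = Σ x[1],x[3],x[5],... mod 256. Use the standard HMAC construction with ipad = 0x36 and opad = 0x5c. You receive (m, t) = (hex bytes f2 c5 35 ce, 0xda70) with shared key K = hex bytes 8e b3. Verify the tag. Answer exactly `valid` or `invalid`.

valid

Key hex bytes 8e b3 is 2 bytes ≤ B = 3; zero-pad to 3 bytes: K' = 8e b3 00.
K' ⊕ ipad = b8 85 36; K' ⊕ opad = d2 ef 5c.
Inner hash: even-index sum = 641 mod 256 = 129; odd-index sum = 428 mod 256 = 172 → 81 ac.
Outer hash (recomputed tag): even-index sum = 474 mod 256 = 218; odd-index sum = 368 mod 256 = 112 → da 70.
Recomputed tag = da70; claimed = da70 → match.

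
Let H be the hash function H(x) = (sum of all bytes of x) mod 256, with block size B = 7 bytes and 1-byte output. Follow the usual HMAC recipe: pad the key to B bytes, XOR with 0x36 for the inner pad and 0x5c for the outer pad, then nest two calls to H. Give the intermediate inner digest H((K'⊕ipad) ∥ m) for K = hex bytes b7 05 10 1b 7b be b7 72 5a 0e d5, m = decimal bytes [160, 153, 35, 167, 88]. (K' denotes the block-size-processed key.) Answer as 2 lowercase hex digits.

Key hex bytes b7 05 10 1b 7b be b7 72 5a 0e d5 is 11 bytes > B = 7, so hash it first: H(key) = 86, then zero-pad to 7 bytes: K' = 86 00 00 00 00 00 00.
K' ⊕ ipad = b0 36 36 36 36 36 36.
Inner input = b0 36 36 36 36 36 36 ∥ a0 99 23 a7 58.
Inner hash: sum = 176+54+54+54+54+54+54+160+153+35+167+88 = 1103; mod 256 = 79 → 4f.

4f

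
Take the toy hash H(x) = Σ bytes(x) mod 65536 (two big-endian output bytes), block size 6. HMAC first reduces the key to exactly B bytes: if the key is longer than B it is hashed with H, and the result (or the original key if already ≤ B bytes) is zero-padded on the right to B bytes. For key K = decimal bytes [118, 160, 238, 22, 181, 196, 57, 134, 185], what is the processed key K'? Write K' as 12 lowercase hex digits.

050b00000000

|K| = 9 > B = 6, so first hash the key.
H(K): sum = 118+160+238+22+181+196+57+134+185 = 1291 → 05 0b.
Zero-pad H(K) = 05 0b to 6 bytes: K' = 05 0b 00 00 00 00.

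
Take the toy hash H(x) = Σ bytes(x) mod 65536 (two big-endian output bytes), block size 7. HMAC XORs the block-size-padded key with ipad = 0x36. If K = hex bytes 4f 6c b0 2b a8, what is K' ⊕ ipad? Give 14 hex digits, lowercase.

795a861d9e3636

Key hex bytes 4f 6c b0 2b a8 is 5 bytes ≤ B = 7; zero-pad to 7 bytes: K' = 4f 6c b0 2b a8 00 00.
XOR each byte with 0x36: 4f⊕36=79, 6c⊕36=5a, b0⊕36=86, 2b⊕36=1d, a8⊕36=9e, 00⊕36=36, 00⊕36=36.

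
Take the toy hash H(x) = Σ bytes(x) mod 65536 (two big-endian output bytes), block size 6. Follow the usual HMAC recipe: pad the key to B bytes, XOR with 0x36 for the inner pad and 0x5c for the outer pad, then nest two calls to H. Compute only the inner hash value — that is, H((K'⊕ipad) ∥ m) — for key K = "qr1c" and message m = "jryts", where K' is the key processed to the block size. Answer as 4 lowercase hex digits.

038f

Key "qr1c" = 71 72 31 63 is 4 bytes ≤ B = 6; zero-pad to 6 bytes: K' = 71 72 31 63 00 00.
K' ⊕ ipad = 47 44 07 55 36 36.
Inner input = 47 44 07 55 36 36 ∥ 6a 72 79 74 73.
Inner hash: sum = 71+68+7+85+54+54+106+114+121+116+115 = 911 → 03 8f.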